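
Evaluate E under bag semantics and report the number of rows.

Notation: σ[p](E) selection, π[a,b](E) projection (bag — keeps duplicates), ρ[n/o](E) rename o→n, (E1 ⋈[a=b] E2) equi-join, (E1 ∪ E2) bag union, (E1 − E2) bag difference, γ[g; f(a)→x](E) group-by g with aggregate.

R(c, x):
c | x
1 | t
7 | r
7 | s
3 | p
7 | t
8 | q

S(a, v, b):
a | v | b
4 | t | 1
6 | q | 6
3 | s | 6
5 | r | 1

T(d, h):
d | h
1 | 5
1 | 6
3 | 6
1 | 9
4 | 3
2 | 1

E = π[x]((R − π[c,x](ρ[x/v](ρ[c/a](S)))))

Per-node cardinality:
  R → 6
  S → 4
  ρ[c/a](S) → 4
  ρ[x/v](ρ[c/a](S)) → 4
  π[c,x](ρ[x/v](ρ[c/a](S))) → 4
  (R − π[c,x](ρ[x/v](ρ[c/a](S)))) → 6
  π[x]((R − π[c,x](ρ[x/v](ρ[c/a](S))))) → 6

|E| = 6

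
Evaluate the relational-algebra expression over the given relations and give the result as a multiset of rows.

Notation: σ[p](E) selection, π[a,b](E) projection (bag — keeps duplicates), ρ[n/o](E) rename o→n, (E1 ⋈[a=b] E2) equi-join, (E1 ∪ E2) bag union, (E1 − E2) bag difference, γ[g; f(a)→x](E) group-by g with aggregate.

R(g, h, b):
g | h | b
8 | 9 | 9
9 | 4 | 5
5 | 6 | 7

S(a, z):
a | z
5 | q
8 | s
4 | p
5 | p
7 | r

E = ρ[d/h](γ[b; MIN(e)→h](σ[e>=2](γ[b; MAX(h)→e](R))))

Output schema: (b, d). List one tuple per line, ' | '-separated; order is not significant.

Subexpression sizes:
  R → 3
  γ[b; MAX(h)→e](R) → 3
  σ[e>=2](γ[b; MAX(h)→e](R)) → 3
  γ[b; MIN(e)→h](σ[e>=2](γ[b; MAX(h)→e](R))) → 3
  ρ[d/h](γ[b; MIN(e)→h](σ[e>=2](γ[b; MAX(h)→e](R)))) → 3

== RESULT ==
b | d
5 | 4
7 | 6
9 | 9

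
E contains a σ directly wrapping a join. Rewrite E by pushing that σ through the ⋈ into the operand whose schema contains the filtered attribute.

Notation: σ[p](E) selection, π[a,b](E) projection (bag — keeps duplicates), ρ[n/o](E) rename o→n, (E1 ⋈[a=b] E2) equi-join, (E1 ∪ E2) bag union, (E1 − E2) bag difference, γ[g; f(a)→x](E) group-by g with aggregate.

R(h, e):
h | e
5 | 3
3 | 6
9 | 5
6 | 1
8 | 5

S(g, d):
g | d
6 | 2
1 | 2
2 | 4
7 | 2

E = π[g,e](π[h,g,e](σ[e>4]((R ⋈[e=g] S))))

σ filters on e, owned by the left side.
E' = π[g,e](π[h,g,e]((σ[e>4](R) ⋈[e=g] S)))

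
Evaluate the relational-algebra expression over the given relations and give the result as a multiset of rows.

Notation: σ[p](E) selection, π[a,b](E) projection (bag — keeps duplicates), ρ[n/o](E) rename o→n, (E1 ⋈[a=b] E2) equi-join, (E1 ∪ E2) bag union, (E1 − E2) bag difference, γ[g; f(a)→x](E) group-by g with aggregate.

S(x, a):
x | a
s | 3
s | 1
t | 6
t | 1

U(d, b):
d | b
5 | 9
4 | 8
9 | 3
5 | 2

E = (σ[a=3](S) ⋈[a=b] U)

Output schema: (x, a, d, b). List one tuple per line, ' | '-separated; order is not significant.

Stepwise |·|:
  S → 4
  σ[a=3](S) → 1
  U → 4
  (σ[a=3](S) ⋈[a=b] U) → 1

== RESULT ==
x | a | d | b
s | 3 | 9 | 3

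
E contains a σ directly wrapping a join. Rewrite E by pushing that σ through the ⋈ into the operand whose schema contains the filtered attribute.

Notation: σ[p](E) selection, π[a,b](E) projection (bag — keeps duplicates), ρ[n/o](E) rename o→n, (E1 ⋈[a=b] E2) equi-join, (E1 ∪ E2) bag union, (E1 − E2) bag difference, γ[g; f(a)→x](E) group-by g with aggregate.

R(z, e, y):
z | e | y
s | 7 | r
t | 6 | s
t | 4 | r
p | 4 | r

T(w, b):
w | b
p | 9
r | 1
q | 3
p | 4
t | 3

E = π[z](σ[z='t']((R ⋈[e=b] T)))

σ filters on z, owned by the left side.
E' = π[z]((σ[z='t'](R) ⋈[e=b] T))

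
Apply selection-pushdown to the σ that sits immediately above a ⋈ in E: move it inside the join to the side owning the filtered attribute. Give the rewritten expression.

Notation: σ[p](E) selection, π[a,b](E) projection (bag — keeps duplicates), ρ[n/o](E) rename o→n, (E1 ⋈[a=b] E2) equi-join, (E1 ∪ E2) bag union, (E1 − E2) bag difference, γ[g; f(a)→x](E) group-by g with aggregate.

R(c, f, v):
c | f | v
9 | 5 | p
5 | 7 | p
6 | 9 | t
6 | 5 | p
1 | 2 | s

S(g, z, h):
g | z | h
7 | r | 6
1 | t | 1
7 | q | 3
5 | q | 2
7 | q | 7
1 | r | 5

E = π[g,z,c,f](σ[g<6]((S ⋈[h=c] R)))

σ filters on g, owned by the left side.
E' = π[g,z,c,f]((σ[g<6](S) ⋈[h=c] R))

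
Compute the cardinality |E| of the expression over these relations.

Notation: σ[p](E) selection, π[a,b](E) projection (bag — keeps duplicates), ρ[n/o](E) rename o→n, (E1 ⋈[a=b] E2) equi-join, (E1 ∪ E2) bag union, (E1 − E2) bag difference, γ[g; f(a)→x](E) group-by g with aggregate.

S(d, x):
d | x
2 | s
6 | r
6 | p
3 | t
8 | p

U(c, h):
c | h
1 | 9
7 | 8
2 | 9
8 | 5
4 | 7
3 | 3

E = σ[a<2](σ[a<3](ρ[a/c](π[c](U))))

Subexpression sizes:
  U → 6
  π[c](U) → 6
  ρ[a/c](π[c](U)) → 6
  σ[a<3](ρ[a/c](π[c](U))) → 2
  σ[a<2](σ[a<3](ρ[a/c](π[c](U)))) → 1

|E| = 1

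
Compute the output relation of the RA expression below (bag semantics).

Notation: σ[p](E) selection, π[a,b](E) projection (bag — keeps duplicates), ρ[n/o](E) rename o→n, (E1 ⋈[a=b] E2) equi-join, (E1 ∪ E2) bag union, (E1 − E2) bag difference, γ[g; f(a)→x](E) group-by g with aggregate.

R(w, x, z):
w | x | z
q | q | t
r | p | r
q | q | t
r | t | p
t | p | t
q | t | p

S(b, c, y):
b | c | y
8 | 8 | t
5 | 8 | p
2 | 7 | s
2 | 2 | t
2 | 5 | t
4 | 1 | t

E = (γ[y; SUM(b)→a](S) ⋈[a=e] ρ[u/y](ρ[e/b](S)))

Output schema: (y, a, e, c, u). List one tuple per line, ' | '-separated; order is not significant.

Per-node cardinality:
  S → 6
  γ[y; SUM(b)→a](S) → 3
  S → 6
  ρ[e/b](S) → 6
  ρ[u/y](ρ[e/b](S)) → 6
  (γ[y; SUM(b)→a](S) ⋈[a=e] ρ[u/y](ρ[e/b](S))) → 4

== RESULT ==
y | a | e | c | u
p | 5 | 5 | 8 | p
s | 2 | 2 | 2 | t
s | 2 | 2 | 5 | t
s | 2 | 2 | 7 | s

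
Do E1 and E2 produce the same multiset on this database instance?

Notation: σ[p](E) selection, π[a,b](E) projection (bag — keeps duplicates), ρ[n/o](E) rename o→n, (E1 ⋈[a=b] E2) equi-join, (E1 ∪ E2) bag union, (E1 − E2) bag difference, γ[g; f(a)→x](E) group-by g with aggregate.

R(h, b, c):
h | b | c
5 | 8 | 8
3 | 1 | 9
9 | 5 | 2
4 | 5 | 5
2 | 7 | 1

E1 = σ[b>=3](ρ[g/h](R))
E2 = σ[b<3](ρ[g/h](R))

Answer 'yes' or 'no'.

E1 subexpression sizes:
  R → 5
  ρ[g/h](R) → 5
  σ[b>=3](ρ[g/h](R)) → 4
E2 subexpression sizes:
  R → 5
  ρ[g/h](R) → 5
  σ[b<3](ρ[g/h](R)) → 1

E1 result:
g | b | c
2 | 7 | 1
4 | 5 | 5
5 | 8 | 8
9 | 5 | 2
E2 result:
g | b | c
3 | 1 | 9
Witness: (5, 8, 8) appears 1× in E1 but 0× in E2.

no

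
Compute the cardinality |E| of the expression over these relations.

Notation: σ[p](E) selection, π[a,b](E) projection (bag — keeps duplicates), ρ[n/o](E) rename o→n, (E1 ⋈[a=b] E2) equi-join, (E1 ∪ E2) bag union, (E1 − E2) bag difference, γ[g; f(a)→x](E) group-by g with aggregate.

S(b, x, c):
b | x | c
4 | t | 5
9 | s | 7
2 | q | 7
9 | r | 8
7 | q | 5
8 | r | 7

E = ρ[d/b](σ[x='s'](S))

Subexpression sizes:
  S → 6
  σ[x='s'](S) → 1
  ρ[d/b](σ[x='s'](S)) → 1

|E| = 1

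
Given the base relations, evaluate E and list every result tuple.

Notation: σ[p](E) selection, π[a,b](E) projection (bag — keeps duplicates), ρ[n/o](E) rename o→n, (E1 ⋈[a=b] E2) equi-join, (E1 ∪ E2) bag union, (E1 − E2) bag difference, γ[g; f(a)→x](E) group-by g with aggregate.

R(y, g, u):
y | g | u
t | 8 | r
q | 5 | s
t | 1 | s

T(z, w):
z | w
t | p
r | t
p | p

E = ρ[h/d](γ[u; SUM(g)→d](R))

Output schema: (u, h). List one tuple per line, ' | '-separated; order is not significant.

Row counts bottom-up:
  R → 3
  γ[u; SUM(g)→d](R) → 2
  ρ[h/d](γ[u; SUM(g)→d](R)) → 2

== RESULT ==
u | h
r | 8
s | 6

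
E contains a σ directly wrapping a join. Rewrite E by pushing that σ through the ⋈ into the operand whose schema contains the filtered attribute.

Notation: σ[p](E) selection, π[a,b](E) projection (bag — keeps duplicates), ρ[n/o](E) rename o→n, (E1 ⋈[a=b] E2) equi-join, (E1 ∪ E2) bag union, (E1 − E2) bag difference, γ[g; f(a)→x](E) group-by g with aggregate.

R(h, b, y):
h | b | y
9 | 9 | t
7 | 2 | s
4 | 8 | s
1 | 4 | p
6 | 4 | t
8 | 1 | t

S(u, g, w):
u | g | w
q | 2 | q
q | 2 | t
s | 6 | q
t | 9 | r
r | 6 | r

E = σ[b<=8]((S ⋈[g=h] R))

σ filters on b, owned by the right side.
E' = (S ⋈[g=h] σ[b<=8](R))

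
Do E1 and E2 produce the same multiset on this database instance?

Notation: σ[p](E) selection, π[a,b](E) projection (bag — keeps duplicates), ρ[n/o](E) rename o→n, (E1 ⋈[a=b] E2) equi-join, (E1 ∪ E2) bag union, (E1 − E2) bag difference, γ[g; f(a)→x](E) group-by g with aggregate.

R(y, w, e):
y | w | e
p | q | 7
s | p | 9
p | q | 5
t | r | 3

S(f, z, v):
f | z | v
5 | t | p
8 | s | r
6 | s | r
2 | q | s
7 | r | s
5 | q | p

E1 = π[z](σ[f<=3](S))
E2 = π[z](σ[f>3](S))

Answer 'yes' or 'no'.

E1 subexpression sizes:
  S → 6
  σ[f<=3](S) → 1
  π[z](σ[f<=3](S)) → 1
E2 subexpression sizes:
  S → 6
  σ[f>3](S) → 5
  π[z](σ[f>3](S)) → 5

E1 result:
z
q
E2 result:
z
q
r
s
s
t
Witness: ('t',) appears 0× in E1 but 1× in E2.

no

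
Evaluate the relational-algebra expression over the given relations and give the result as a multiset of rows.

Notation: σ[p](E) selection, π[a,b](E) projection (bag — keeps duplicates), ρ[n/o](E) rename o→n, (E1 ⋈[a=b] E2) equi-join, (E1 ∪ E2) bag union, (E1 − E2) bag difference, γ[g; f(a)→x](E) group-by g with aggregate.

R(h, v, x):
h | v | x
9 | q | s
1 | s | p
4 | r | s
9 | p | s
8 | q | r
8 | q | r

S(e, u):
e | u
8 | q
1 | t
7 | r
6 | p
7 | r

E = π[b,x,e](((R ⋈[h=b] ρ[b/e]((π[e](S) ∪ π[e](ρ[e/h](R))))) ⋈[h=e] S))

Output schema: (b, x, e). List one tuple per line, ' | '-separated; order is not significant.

Row counts bottom-up:
  R → 6
  S → 5
  π[e](S) → 5
  R → 6
  ρ[e/h](R) → 6
  π[e](ρ[e/h](R)) → 6
  (π[e](S) ∪ π[e](ρ[e/h](R))) → 11
  ρ[b/e]((π[e](S) ∪ π[e](ρ[e/h](R)))) → 11
  (R ⋈[h=b] ρ[b/e]((π[e](S) ∪ π[e](ρ[e/h](R))))) → 13
  S → 5
  ((R ⋈[h=b] ρ[b/e]((π[e](S) ∪ π[e](ρ[e/h](R))))) ⋈[h=e] S) → 8
  π[b,x,e](((R ⋈[h=b] ρ[b/e]((π[e](S) ∪ π[e](ρ[e/h](R))))) ⋈[h=e] S)) → 8

== RESULT ==
b | x | e
1 | p | 1
1 | p | 1
8 | r | 8
8 | r | 8
8 | r | 8
8 | r | 8
8 | r | 8
8 | r | 8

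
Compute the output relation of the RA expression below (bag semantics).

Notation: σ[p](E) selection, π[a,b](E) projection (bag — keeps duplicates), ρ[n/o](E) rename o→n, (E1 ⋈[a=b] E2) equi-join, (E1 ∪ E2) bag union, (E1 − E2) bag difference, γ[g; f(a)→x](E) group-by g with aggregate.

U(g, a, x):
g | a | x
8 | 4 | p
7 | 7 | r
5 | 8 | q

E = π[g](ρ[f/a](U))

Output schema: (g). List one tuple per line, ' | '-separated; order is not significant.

Stepwise |·|:
  U → 3
  ρ[f/a](U) → 3
  π[g](ρ[f/a](U)) → 3

== RESULT ==
g
5
7
8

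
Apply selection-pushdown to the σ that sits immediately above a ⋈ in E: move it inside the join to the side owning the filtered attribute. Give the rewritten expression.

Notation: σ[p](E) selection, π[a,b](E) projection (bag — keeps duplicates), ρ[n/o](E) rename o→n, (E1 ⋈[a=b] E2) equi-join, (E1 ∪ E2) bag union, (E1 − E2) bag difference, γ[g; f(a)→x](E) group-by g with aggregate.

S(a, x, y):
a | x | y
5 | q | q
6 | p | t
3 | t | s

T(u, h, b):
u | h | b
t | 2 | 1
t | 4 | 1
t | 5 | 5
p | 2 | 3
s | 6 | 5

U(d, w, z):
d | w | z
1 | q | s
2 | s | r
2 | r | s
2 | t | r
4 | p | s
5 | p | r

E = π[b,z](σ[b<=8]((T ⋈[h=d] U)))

σ filters on b, owned by the left side.
E' = π[b,z]((σ[b<=8](T) ⋈[h=d] U))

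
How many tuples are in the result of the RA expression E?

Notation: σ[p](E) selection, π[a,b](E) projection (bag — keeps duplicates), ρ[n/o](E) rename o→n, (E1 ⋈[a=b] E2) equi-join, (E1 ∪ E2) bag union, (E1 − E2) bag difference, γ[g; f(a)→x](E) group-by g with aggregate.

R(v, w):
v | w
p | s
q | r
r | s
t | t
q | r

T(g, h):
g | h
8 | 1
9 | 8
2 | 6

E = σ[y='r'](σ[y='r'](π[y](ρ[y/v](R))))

Subexpression sizes:
  R → 5
  ρ[y/v](R) → 5
  π[y](ρ[y/v](R)) → 5
  σ[y='r'](π[y](ρ[y/v](R))) → 1
  σ[y='r'](σ[y='r'](π[y](ρ[y/v](R)))) → 1

|E| = 1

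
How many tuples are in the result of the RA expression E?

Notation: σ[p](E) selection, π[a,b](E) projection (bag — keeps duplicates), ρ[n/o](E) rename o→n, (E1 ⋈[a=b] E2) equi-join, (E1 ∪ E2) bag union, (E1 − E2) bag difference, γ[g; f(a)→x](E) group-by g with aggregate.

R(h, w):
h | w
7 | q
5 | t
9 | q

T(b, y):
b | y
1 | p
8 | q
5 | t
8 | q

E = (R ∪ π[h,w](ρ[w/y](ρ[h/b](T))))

Stepwise |·|:
  R → 3
  T → 4
  ρ[h/b](T) → 4
  ρ[w/y](ρ[h/b](T)) → 4
  π[h,w](ρ[w/y](ρ[h/b](T))) → 4
  (R ∪ π[h,w](ρ[w/y](ρ[h/b](T)))) → 7

|E| = 7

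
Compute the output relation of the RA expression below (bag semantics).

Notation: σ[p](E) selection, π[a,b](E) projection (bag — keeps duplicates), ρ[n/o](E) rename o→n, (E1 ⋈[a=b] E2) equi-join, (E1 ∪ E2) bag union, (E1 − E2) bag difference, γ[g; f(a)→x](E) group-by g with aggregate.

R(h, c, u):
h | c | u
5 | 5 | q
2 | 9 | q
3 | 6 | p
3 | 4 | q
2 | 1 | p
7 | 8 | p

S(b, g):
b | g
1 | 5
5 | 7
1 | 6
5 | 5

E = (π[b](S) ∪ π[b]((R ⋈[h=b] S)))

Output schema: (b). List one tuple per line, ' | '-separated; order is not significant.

Per-node cardinality:
  S → 4
  π[b](S) → 4
  R → 6
  S → 4
  (R ⋈[h=b] S) → 2
  π[b]((R ⋈[h=b] S)) → 2
  (π[b](S) ∪ π[b]((R ⋈[h=b] S))) → 6

== RESULT ==
b
1
1
5
5
5
5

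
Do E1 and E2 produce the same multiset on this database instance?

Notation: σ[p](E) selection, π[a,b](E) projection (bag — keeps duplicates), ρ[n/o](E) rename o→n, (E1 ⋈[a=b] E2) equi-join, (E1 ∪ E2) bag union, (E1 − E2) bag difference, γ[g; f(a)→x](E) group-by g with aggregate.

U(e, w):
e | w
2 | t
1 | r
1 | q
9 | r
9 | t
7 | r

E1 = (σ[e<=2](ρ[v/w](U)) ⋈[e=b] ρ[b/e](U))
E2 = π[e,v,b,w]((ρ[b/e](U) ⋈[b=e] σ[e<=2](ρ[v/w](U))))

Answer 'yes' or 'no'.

E1 stepwise |·|:
  U → 6
  ρ[v/w](U) → 6
  σ[e<=2](ρ[v/w](U)) → 3
  U → 6
  ρ[b/e](U) → 6
  (σ[e<=2](ρ[v/w](U)) ⋈[e=b] ρ[b/e](U)) → 5
E2 stepwise |·|:
  U → 6
  ρ[b/e](U) → 6
  U → 6
  ρ[v/w](U) → 6
  σ[e<=2](ρ[v/w](U)) → 3
  (ρ[b/e](U) ⋈[b=e] σ[e<=2](ρ[v/w](U))) → 5
  π[e,v,b,w]((ρ[b/e](U) ⋈[b=e] σ[e<=2](ρ[v/w](U)))) → 5

E1 and E2 produce the same multiset:
e | v | b | w
1 | q | 1 | q
1 | q | 1 | r
1 | r | 1 | q
1 | r | 1 | r
2 | t | 2 | t

yes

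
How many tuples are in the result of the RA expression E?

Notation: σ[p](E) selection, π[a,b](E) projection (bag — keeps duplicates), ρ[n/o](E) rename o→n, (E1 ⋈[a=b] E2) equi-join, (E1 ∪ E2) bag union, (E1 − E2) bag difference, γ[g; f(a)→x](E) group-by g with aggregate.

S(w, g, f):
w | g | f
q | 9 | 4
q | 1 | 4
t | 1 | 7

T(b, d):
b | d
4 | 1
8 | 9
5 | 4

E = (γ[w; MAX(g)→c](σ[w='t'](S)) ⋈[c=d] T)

Subexpression sizes:
  S → 3
  σ[w='t'](S) → 1
  γ[w; MAX(g)→c](σ[w='t'](S)) → 1
  T → 3
  (γ[w; MAX(g)→c](σ[w='t'](S)) ⋈[c=d] T) → 1

|E| = 1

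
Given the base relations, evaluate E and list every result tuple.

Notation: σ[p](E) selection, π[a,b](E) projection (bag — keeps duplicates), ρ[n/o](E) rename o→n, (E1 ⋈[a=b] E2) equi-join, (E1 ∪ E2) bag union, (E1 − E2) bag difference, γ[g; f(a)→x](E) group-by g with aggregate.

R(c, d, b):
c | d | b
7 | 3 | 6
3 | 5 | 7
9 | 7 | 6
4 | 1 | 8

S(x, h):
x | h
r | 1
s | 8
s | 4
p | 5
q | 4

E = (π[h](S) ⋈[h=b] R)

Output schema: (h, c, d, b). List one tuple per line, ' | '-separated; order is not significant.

Per-node cardinality:
  S → 5
  π[h](S) → 5
  R → 4
  (π[h](S) ⋈[h=b] R) → 1

== RESULT ==
h | c | d | b
8 | 4 | 1 | 8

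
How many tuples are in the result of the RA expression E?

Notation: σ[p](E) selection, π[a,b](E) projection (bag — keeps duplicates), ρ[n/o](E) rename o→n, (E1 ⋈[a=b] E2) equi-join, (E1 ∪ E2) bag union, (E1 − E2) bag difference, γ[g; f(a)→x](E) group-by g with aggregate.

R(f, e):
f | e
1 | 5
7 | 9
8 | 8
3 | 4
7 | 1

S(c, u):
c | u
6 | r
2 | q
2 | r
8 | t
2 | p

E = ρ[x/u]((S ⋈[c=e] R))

Row counts bottom-up:
  S → 5
  R → 5
  (S ⋈[c=e] R) → 1
  ρ[x/u]((S ⋈[c=e] R)) → 1

|E| = 1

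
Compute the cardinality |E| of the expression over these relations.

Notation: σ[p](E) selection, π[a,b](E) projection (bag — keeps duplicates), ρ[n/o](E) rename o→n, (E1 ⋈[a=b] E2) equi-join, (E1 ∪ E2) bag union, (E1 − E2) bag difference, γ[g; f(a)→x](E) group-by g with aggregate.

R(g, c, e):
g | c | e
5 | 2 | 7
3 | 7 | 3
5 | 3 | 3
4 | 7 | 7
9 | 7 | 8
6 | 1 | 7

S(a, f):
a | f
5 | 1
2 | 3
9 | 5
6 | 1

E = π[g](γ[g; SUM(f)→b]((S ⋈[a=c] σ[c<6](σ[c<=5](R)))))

Per-node cardinality:
  S → 4
  R → 6
  σ[c<=5](R) → 3
  σ[c<6](σ[c<=5](R)) → 3
  (S ⋈[a=c] σ[c<6](σ[c<=5](R))) → 1
  γ[g; SUM(f)→b]((S ⋈[a=c] σ[c<6](σ[c<=5](R)))) → 1
  π[g](γ[g; SUM(f)→b]((S ⋈[a=c] σ[c<6](σ[c<=5](R))))) → 1

|E| = 1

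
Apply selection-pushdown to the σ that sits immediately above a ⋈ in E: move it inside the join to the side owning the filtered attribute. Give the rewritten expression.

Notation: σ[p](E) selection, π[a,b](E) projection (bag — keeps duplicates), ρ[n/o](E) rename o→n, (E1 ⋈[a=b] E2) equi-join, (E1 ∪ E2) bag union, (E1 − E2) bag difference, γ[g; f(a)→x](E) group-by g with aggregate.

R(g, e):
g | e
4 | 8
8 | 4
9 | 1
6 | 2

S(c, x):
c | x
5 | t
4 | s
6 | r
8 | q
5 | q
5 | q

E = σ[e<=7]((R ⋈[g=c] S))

σ filters on e, owned by the left side.
E' = (σ[e<=7](R) ⋈[g=c] S)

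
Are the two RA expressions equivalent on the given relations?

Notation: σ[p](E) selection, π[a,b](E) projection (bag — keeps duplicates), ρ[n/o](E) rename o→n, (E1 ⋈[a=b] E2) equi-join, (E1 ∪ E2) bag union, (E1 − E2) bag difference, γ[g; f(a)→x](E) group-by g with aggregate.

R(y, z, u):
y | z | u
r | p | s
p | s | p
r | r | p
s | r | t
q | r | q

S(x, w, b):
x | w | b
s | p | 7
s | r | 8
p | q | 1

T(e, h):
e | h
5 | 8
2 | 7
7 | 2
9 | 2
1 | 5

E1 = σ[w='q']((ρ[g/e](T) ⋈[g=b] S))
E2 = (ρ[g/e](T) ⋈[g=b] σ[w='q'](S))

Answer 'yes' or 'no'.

E1 subexpression sizes:
  T → 5
  ρ[g/e](T) → 5
  S → 3
  (ρ[g/e](T) ⋈[g=b] S) → 2
  σ[w='q']((ρ[g/e](T) ⋈[g=b] S)) → 1
E2 subexpression sizes:
  T → 5
  ρ[g/e](T) → 5
  S → 3
  σ[w='q'](S) → 1
  (ρ[g/e](T) ⋈[g=b] σ[w='q'](S)) → 1

E1 and E2 produce the same multiset:
g | h | x | w | b
1 | 5 | p | q | 1

yes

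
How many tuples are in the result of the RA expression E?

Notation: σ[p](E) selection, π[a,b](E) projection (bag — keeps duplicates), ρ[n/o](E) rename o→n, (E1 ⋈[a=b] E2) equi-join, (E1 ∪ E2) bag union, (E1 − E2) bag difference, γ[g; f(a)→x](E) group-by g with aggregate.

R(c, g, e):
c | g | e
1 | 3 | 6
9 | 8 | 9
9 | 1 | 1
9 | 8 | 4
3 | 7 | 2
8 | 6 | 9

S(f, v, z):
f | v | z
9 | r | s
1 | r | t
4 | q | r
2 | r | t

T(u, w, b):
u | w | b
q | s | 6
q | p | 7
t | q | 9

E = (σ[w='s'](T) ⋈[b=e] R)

Stepwise |·|:
  T → 3
  σ[w='s'](T) → 1
  R → 6
  (σ[w='s'](T) ⋈[b=e] R) → 1

|E| = 1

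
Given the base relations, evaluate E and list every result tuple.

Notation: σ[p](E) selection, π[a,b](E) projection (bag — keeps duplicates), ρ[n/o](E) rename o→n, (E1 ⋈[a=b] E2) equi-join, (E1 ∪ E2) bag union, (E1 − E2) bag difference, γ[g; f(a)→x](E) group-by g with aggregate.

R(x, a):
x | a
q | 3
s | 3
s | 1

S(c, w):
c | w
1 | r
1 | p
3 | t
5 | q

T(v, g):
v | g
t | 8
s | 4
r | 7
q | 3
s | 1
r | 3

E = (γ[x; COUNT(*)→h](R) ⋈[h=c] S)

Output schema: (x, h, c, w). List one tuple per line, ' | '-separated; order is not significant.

Per-node cardinality:
  R → 3
  γ[x; COUNT(*)→h](R) → 2
  S → 4
  (γ[x; COUNT(*)→h](R) ⋈[h=c] S) → 2

== RESULT ==
x | h | c | w
q | 1 | 1 | p
q | 1 | 1 | r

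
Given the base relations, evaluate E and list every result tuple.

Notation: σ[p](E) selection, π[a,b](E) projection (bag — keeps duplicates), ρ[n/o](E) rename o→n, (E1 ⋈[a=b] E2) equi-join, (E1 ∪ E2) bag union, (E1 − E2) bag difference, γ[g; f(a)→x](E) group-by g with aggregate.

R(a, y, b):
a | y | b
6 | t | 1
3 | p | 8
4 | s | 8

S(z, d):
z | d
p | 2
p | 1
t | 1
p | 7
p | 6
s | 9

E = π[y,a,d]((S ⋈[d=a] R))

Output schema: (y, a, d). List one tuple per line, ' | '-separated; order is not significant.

Stepwise |·|:
  S → 6
  R → 3
  (S ⋈[d=a] R) → 1
  π[y,a,d]((S ⋈[d=a] R)) → 1

== RESULT ==
y | a | d
t | 6 | 6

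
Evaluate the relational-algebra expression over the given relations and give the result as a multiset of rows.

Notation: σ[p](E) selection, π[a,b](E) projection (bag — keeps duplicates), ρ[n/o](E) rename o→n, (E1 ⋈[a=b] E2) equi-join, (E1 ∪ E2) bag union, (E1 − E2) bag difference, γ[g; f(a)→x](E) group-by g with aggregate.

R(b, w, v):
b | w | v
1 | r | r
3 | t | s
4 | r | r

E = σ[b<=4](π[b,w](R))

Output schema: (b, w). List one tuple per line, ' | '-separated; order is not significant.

Stepwise |·|:
  R → 3
  π[b,w](R) → 3
  σ[b<=4](π[b,w](R)) → 3

== RESULT ==
b | w
1 | r
3 | t
4 | r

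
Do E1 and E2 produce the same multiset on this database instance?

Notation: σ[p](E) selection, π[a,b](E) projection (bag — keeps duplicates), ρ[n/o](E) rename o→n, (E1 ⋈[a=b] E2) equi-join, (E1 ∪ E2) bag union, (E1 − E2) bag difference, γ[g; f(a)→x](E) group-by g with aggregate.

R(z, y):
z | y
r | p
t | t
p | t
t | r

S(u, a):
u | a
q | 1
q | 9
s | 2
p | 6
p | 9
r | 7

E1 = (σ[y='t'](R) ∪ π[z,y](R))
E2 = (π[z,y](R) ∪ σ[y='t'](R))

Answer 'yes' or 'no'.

E1 per-node cardinality:
  R → 4
  σ[y='t'](R) → 2
  R → 4
  π[z,y](R) → 4
  (σ[y='t'](R) ∪ π[z,y](R)) → 6
E2 per-node cardinality:
  R → 4
  π[z,y](R) → 4
  R → 4
  σ[y='t'](R) → 2
  (π[z,y](R) ∪ σ[y='t'](R)) → 6

E1 and E2 produce the same multiset:
z | y
p | t
p | t
r | p
t | r
t | t
t | t

yes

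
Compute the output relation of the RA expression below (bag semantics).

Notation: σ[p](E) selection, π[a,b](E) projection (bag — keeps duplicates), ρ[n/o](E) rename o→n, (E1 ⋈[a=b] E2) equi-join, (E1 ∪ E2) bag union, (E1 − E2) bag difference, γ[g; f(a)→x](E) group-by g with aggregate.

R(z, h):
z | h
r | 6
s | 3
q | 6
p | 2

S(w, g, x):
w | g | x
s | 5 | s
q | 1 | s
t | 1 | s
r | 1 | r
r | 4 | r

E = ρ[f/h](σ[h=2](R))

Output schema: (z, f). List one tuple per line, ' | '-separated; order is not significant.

Row counts bottom-up:
  R → 4
  σ[h=2](R) → 1
  ρ[f/h](σ[h=2](R)) → 1

== RESULT ==
z | f
p | 2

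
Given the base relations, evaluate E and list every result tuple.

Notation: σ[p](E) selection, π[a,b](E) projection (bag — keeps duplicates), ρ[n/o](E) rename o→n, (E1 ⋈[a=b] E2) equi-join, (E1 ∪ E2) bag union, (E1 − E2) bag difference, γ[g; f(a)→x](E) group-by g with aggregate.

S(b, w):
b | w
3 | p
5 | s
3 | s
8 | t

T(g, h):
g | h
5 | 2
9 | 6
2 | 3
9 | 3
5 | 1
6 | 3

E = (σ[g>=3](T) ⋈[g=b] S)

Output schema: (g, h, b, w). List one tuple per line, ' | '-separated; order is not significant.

Subexpression sizes:
  T → 6
  σ[g>=3](T) → 5
  S → 4
  (σ[g>=3](T) ⋈[g=b] S) → 2

== RESULT ==
g | h | b | w
5 | 1 | 5 | s
5 | 2 | 5 | s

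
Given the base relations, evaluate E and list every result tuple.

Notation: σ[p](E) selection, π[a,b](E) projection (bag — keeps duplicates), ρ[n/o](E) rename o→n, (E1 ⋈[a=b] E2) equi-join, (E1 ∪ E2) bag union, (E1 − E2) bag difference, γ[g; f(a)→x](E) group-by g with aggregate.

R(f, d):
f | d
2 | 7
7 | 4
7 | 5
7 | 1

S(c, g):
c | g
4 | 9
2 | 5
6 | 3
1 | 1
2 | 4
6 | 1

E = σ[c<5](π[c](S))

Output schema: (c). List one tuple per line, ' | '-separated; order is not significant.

Stepwise |·|:
  S → 6
  π[c](S) → 6
  σ[c<5](π[c](S)) → 4

== RESULT ==
c
1
2
2
4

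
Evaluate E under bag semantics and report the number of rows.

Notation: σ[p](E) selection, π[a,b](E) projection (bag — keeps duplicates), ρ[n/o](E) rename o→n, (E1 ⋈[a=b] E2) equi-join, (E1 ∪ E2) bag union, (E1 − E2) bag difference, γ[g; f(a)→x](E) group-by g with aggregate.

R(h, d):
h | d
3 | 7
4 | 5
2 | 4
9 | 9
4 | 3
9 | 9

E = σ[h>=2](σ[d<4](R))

Stepwise |·|:
  R → 6
  σ[d<4](R) → 1
  σ[h>=2](σ[d<4](R)) → 1

|E| = 1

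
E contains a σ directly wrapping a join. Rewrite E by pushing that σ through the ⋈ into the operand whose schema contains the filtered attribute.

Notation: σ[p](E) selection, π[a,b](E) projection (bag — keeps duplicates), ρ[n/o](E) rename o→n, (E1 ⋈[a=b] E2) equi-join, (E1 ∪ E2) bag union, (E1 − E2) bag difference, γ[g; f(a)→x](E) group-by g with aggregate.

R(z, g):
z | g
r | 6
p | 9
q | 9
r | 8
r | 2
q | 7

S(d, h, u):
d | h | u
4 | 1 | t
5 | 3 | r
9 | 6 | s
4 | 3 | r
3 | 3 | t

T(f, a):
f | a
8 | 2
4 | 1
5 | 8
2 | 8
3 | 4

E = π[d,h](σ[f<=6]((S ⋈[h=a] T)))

σ filters on f, owned by the right side.
E' = π[d,h]((S ⋈[h=a] σ[f<=6](T)))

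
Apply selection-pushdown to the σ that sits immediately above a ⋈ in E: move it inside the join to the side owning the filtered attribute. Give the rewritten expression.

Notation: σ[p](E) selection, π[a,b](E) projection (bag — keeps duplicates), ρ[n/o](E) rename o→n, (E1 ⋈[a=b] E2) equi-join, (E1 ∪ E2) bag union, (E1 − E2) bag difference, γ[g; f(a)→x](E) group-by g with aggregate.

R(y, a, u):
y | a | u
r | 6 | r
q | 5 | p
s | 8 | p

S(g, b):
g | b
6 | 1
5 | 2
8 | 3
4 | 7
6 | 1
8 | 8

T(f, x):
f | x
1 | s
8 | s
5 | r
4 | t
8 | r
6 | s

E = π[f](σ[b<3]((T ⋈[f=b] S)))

σ filters on b, owned by the right side.
E' = π[f]((T ⋈[f=b] σ[b<3](S)))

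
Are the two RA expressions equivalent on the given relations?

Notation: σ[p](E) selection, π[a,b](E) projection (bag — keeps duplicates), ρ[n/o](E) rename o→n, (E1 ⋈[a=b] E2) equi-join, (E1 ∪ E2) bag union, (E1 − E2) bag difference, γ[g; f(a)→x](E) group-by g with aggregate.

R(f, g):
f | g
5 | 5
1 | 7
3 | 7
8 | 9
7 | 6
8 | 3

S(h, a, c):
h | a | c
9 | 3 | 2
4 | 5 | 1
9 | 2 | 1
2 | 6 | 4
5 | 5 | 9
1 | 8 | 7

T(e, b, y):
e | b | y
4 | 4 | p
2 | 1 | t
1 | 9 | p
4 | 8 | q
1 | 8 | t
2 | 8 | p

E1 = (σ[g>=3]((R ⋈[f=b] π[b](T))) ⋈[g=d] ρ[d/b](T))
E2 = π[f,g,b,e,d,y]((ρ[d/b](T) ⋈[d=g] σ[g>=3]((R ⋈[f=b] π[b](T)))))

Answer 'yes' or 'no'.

E1 stepwise |·|:
  R → 6
  T → 6
  π[b](T) → 6
  (R ⋈[f=b] π[b](T)) → 7
  σ[g>=3]((R ⋈[f=b] π[b](T))) → 7
  T → 6
  ρ[d/b](T) → 6
  (σ[g>=3]((R ⋈[f=b] π[b](T))) ⋈[g=d] ρ[d/b](T)) → 3
E2 stepwise |·|:
  T → 6
  ρ[d/b](T) → 6
  R → 6
  T → 6
  π[b](T) → 6
  (R ⋈[f=b] π[b](T)) → 7
  σ[g>=3]((R ⋈[f=b] π[b](T))) → 7
  (ρ[d/b](T) ⋈[d=g] σ[g>=3]((R ⋈[f=b] π[b](T)))) → 3
  π[f,g,b,e,d,y]((ρ[d/b](T) ⋈[d=g] σ[g>=3]((R ⋈[f=b] π[b](T))))) → 3

E1 and E2 produce the same multiset:
f | g | b | e | d | y
8 | 9 | 8 | 1 | 9 | p
8 | 9 | 8 | 1 | 9 | p
8 | 9 | 8 | 1 | 9 | p

yes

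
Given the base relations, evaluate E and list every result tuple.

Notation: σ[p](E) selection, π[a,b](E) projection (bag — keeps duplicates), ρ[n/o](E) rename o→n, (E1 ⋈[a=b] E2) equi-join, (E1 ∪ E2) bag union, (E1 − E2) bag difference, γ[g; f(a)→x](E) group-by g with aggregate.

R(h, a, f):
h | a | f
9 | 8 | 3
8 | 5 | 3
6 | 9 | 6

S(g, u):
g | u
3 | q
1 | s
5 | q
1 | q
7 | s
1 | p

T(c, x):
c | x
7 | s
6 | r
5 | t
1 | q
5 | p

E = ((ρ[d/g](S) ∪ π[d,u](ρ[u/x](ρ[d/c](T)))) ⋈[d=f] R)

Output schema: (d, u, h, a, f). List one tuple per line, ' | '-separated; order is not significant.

Row counts bottom-up:
  S → 6
  ρ[d/g](S) → 6
  T → 5
  ρ[d/c](T) → 5
  ρ[u/x](ρ[d/c](T)) → 5
  π[d,u](ρ[u/x](ρ[d/c](T))) → 5
  (ρ[d/g](S) ∪ π[d,u](ρ[u/x](ρ[d/c](T)))) → 11
  R → 3
  ((ρ[d/g](S) ∪ π[d,u](ρ[u/x](ρ[d/c](T)))) ⋈[d=f] R) → 3

== RESULT ==
d | u | h | a | f
3 | q | 8 | 5 | 3
3 | q | 9 | 8 | 3
6 | r | 6 | 9 | 6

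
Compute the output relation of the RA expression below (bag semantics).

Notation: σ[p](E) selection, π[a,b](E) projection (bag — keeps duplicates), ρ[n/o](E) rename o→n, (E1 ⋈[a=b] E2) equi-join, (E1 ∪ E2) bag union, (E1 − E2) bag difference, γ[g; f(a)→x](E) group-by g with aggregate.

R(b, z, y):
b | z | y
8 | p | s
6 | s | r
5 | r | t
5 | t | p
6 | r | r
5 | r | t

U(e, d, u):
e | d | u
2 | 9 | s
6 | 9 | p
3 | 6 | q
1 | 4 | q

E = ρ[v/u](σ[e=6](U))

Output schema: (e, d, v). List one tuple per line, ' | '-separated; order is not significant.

Subexpression sizes:
  U → 4
  σ[e=6](U) → 1
  ρ[v/u](σ[e=6](U)) → 1

== RESULT ==
e | d | v
6 | 9 | p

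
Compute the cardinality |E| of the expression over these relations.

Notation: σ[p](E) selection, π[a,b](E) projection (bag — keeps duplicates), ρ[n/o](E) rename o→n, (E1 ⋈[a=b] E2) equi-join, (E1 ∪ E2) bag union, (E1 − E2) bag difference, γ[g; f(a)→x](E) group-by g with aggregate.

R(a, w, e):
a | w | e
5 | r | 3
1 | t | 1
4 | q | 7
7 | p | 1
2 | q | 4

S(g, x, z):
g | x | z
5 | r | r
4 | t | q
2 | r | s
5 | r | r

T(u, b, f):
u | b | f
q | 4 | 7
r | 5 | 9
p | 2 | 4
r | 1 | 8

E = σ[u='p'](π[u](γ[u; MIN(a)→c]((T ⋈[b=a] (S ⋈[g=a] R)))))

Stepwise |·|:
  T → 4
  S → 4
  R → 5
  (S ⋈[g=a] R) → 4
  (T ⋈[b=a] (S ⋈[g=a] R)) → 4
  γ[u; MIN(a)→c]((T ⋈[b=a] (S ⋈[g=a] R))) → 3
  π[u](γ[u; MIN(a)→c]((T ⋈[b=a] (S ⋈[g=a] R)))) → 3
  σ[u='p'](π[u](γ[u; MIN(a)→c]((T ⋈[b=a] (S ⋈[g=a] R))))) → 1

|E| = 1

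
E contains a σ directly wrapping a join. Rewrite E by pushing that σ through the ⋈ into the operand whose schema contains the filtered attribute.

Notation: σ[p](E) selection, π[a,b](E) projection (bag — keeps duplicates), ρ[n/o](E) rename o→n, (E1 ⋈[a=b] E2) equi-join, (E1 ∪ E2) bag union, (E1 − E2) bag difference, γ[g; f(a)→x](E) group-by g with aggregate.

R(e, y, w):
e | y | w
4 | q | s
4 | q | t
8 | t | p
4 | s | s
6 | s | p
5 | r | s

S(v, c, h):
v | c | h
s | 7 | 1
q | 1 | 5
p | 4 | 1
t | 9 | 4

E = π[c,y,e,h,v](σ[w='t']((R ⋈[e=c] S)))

σ filters on w, owned by the left side.
E' = π[c,y,e,h,v]((σ[w='t'](R) ⋈[e=c] S))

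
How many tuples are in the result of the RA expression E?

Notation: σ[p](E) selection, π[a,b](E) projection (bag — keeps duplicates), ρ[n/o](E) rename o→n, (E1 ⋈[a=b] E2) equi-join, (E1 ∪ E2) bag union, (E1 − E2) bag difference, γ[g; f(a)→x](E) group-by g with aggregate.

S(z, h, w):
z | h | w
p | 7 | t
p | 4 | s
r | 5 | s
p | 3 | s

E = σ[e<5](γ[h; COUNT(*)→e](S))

Stepwise |·|:
  S → 4
  γ[h; COUNT(*)→e](S) → 4
  σ[e<5](γ[h; COUNT(*)→e](S)) → 4

|E| = 4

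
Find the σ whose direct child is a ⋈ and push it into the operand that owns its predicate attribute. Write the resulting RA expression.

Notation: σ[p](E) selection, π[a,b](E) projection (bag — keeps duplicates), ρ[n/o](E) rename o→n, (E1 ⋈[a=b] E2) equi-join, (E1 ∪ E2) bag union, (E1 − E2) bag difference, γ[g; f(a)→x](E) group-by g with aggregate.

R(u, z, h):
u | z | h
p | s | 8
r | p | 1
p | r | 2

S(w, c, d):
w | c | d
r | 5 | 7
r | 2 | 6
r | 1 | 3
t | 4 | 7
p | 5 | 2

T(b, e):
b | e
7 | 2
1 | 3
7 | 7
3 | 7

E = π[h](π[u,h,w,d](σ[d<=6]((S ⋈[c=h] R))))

σ filters on d, owned by the left side.
E' = π[h](π[u,h,w,d]((σ[d<=6](S) ⋈[c=h] R)))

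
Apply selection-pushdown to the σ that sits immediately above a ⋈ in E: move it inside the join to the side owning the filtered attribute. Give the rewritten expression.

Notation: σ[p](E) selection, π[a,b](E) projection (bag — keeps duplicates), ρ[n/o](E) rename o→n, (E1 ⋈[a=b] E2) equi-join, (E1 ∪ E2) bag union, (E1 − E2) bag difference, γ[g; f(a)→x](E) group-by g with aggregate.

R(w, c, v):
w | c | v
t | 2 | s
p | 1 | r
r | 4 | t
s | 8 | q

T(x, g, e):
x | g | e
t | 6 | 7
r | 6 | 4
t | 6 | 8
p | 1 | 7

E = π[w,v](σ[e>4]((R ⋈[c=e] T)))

σ filters on e, owned by the right side.
E' = π[w,v]((R ⋈[c=e] σ[e>4](T)))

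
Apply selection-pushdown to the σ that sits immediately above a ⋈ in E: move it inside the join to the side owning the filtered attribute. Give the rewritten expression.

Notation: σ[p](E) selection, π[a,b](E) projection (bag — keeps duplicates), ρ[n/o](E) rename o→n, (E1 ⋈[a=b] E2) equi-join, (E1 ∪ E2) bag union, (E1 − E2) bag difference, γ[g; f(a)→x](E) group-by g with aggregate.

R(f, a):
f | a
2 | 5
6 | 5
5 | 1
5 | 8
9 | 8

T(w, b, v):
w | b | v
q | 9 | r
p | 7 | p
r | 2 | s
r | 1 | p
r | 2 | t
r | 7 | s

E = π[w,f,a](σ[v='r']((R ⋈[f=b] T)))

σ filters on v, owned by the right side.
E' = π[w,f,a]((R ⋈[f=b] σ[v='r'](T)))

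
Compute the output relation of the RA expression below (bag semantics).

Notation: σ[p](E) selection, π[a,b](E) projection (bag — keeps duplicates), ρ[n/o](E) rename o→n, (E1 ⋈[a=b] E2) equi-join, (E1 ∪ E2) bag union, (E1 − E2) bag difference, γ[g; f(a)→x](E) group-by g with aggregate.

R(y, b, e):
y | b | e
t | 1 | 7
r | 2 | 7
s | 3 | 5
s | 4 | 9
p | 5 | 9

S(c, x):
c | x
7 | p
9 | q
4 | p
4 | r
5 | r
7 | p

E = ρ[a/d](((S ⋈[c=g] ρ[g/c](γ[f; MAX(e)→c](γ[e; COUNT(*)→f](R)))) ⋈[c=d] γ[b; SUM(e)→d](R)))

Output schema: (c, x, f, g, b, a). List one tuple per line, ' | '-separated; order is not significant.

Row counts bottom-up:
  S → 6
  R → 5
  γ[e; COUNT(*)→f](R) → 3
  γ[f; MAX(e)→c](γ[e; COUNT(*)→f](R)) → 2
  ρ[g/c](γ[f; MAX(e)→c](γ[e; COUNT(*)→f](R))) → 2
  (S ⋈[c=g] ρ[g/c](γ[f; MAX(e)→c](γ[e; COUNT(*)→f](R)))) → 2
  R → 5
  γ[b; SUM(e)→d](R) → 5
  ((S ⋈[c=g] ρ[g/c](γ[f; MAX(e)→c](γ[e; COUNT(*)→f](R)))) ⋈[c=d] γ[b; SUM(e)→d](R)) → 3
  ρ[a/d](((S ⋈[c=g] ρ[g/c](γ[f; MAX(e)→c](γ[e; COUNT(*)→f](R)))) ⋈[c=d] γ[b; SUM(e)→d](R))) → 3

== RESULT ==
c | x | f | g | b | a
5 | r | 1 | 5 | 3 | 5
9 | q | 2 | 9 | 4 | 9
9 | q | 2 | 9 | 5 | 9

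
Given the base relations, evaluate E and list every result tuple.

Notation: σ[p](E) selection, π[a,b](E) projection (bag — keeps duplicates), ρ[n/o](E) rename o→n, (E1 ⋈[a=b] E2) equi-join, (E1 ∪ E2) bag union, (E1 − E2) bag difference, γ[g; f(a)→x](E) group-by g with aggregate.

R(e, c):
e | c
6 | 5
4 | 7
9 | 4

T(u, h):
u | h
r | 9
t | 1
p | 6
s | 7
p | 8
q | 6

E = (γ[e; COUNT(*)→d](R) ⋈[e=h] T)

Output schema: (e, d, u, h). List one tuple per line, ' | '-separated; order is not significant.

Subexpression sizes:
  R → 3
  γ[e; COUNT(*)→d](R) → 3
  T → 6
  (γ[e; COUNT(*)→d](R) ⋈[e=h] T) → 3

== RESULT ==
e | d | u | h
6 | 1 | p | 6
6 | 1 | q | 6
9 | 1 | r | 9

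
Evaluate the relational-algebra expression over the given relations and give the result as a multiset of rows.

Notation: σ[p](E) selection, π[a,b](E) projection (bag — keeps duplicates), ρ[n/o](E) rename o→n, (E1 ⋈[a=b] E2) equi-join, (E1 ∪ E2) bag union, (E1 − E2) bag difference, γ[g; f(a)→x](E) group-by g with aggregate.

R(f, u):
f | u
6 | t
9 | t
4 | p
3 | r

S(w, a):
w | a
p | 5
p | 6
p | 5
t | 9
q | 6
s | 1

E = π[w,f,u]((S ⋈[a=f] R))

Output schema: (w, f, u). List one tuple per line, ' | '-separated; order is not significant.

Subexpression sizes:
  S → 6
  R → 4
  (S ⋈[a=f] R) → 3
  π[w,f,u]((S ⋈[a=f] R)) → 3

== RESULT ==
w | f | u
p | 6 | t
q | 6 | t
t | 9 | t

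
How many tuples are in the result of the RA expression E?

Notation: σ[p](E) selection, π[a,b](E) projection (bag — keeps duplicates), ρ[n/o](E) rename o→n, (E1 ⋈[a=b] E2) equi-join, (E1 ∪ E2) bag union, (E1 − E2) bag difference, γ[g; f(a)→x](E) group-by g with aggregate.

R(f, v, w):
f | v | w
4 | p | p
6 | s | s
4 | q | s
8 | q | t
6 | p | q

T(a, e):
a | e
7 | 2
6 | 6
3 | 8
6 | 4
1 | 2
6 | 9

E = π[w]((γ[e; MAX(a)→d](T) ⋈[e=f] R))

Row counts bottom-up:
  T → 6
  γ[e; MAX(a)→d](T) → 5
  R → 5
  (γ[e; MAX(a)→d](T) ⋈[e=f] R) → 5
  π[w]((γ[e; MAX(a)→d](T) ⋈[e=f] R)) → 5

|E| = 5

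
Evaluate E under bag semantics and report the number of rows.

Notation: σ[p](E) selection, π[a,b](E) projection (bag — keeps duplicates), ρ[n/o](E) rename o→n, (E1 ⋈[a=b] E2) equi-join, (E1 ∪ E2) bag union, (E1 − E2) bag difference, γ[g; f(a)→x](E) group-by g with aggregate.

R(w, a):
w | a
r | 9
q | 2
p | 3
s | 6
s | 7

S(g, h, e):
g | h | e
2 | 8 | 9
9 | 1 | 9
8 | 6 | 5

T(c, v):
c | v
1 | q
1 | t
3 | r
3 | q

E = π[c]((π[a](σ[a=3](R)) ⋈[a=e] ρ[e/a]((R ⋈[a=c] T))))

Subexpression sizes:
  R → 5
  σ[a=3](R) → 1
  π[a](σ[a=3](R)) → 1
  R → 5
  T → 4
  (R ⋈[a=c] T) → 2
  ρ[e/a]((R ⋈[a=c] T)) → 2
  (π[a](σ[a=3](R)) ⋈[a=e] ρ[e/a]((R ⋈[a=c] T))) → 2
  π[c]((π[a](σ[a=3](R)) ⋈[a=e] ρ[e/a]((R ⋈[a=c] T)))) → 2

|E| = 2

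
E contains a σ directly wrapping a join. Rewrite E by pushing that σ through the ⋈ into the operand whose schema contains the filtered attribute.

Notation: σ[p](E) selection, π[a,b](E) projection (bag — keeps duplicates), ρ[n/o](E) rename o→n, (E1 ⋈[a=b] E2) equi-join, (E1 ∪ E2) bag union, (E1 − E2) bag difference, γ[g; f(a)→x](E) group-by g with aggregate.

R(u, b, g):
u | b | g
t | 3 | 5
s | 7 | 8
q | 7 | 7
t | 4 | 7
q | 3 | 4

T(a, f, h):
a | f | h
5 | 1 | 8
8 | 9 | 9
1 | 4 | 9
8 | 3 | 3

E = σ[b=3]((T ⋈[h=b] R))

σ filters on b, owned by the right side.
E' = (T ⋈[h=b] σ[b=3](R))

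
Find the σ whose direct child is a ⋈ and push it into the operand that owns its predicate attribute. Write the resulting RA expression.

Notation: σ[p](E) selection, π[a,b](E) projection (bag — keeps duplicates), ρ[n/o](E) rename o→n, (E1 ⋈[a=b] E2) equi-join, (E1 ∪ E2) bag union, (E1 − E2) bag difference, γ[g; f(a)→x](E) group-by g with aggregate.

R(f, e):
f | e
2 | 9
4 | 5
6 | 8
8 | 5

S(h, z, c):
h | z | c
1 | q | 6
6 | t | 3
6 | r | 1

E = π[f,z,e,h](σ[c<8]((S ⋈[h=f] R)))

σ filters on c, owned by the left side.
E' = π[f,z,e,h]((σ[c<8](S) ⋈[h=f] R))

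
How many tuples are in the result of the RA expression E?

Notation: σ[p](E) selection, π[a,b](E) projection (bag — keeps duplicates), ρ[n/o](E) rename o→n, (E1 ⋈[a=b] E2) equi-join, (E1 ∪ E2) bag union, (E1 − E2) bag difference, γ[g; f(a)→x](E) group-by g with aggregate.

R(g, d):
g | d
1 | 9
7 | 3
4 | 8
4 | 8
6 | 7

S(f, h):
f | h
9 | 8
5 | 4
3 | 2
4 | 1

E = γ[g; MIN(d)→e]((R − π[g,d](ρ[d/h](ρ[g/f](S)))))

Row counts bottom-up:
  R → 5
  S → 4
  ρ[g/f](S) → 4
  ρ[d/h](ρ[g/f](S)) → 4
  π[g,d](ρ[d/h](ρ[g/f](S))) → 4
  (R − π[g,d](ρ[d/h](ρ[g/f](S)))) → 5
  γ[g; MIN(d)→e]((R − π[g,d](ρ[d/h](ρ[g/f](S))))) → 4

|E| = 4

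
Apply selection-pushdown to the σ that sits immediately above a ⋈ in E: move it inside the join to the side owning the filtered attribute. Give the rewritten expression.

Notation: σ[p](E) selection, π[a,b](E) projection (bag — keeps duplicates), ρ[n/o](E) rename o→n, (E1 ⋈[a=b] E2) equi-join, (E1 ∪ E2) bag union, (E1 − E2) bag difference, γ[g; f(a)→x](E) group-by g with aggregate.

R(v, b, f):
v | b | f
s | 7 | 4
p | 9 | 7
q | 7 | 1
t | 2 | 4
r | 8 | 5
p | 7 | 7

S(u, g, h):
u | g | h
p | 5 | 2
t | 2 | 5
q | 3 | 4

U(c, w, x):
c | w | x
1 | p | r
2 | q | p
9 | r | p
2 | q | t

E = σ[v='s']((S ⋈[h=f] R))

σ filters on v, owned by the right side.
E' = (S ⋈[h=f] σ[v='s'](R))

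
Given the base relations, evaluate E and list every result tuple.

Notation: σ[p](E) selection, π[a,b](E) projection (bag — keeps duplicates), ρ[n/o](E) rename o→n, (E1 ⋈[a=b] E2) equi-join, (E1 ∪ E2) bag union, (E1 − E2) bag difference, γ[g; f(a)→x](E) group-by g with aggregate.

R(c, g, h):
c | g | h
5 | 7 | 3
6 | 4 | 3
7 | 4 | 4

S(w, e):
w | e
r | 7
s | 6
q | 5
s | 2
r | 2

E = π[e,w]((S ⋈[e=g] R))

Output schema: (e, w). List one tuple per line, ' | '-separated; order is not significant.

Per-node cardinality:
  S → 5
  R → 3
  (S ⋈[e=g] R) → 1
  π[e,w]((S ⋈[e=g] R)) → 1

== RESULT ==
e | w
7 | r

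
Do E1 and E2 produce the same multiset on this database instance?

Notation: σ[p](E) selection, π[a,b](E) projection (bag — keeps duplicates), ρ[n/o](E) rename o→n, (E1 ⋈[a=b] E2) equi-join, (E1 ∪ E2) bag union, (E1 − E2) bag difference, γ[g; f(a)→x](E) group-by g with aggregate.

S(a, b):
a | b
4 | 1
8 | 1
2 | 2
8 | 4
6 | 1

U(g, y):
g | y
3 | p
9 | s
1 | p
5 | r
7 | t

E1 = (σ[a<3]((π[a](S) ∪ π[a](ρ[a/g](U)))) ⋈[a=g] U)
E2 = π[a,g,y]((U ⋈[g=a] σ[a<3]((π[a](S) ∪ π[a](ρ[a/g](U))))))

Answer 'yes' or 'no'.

E1 per-node cardinality:
  S → 5
  π[a](S) → 5
  U → 5
  ρ[a/g](U) → 5
  π[a](ρ[a/g](U)) → 5
  (π[a](S) ∪ π[a](ρ[a/g](U))) → 10
  σ[a<3]((π[a](S) ∪ π[a](ρ[a/g](U)))) → 2
  U → 5
  (σ[a<3]((π[a](S) ∪ π[a](ρ[a/g](U)))) ⋈[a=g] U) → 1
E2 per-node cardinality:
  U → 5
  S → 5
  π[a](S) → 5
  U → 5
  ρ[a/g](U) → 5
  π[a](ρ[a/g](U)) → 5
  (π[a](S) ∪ π[a](ρ[a/g](U))) → 10
  σ[a<3]((π[a](S) ∪ π[a](ρ[a/g](U)))) → 2
  (U ⋈[g=a] σ[a<3]((π[a](S) ∪ π[a](ρ[a/g](U))))) → 1
  π[a,g,y]((U ⋈[g=a] σ[a<3]((π[a](S) ∪ π[a](ρ[a/g](U)))))) → 1

E1 and E2 produce the same multiset:
a | g | y
1 | 1 | p

yes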